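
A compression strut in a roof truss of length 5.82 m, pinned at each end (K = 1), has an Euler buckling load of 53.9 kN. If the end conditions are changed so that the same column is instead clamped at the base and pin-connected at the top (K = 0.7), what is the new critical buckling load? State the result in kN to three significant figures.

P_cr ≈ 110 kN

P_cr ∝ 1/K², so P_cr,new = P_cr,old × (K_old/K_new)² = 53.9 × (1/0.7)²
= 53.9 × 2.041 = 110 kN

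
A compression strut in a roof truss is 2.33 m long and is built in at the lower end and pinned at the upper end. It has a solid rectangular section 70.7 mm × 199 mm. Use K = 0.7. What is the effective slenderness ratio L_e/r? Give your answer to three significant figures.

For a rectangle r_min = b/√12 = 70.7/√12 = 20.41 mm
L_e = K·L = 0.7 × 2.33 m = 1.631 m = 1631.0 mm
λ = L_e / r_min = 1631.0 / 20.41 = 79.9

λ ≈ 79.9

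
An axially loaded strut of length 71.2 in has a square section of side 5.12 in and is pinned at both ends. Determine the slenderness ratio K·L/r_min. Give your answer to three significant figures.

λ ≈ 48.2

I = a⁴/12 = 5.12⁴/12 = 57.27 in⁴
A = 26.21 in²;  r_min = √(I/A) = √(57.27/26.21) = 1.478 in
L_e = K·L = 1 × 71.2 = 71.20 in
λ = L_e / r_min = 71.200 / 1.478 = 48.2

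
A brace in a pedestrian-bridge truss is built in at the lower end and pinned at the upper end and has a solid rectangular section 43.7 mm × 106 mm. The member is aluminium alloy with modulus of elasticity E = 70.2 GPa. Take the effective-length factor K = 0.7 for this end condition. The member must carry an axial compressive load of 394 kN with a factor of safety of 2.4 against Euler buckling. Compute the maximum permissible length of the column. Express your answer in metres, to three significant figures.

Buckling occurs about the weak axis: I_min = h·b³/12 with b = 43.7 mm (the shorter side).
I_min = 106×43.7³/12 = 7.372×10^5 mm⁴
I = 7.372×10^-7 m⁴
Required critical load P_cr = n·P = 2.4 × 394 = 945.6 kN = 9.456×10^5 N
From P_cr = π²EI/(K·L)²:  L = (1/K)·√(π²EI/P_cr) = (1/0.7)·√(π²×7.02×10^10×7.372×10^-7/9.456×10^5)
L = 1.05 m

L_max ≈ 1.05 m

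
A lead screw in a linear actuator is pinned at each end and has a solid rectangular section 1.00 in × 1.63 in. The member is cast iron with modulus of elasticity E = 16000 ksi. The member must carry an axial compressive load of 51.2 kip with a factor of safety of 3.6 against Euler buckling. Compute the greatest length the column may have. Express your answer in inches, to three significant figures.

Buckling occurs about the weak axis: I_min = h·b³/12 with b = 1.00 in (the shorter side).
I_min = 1.63×1.00³/12 = 0.1358 in⁴
Required critical load P_cr = n·P = 3.6 × 51.2 = 184.3 kip = 1.843×10^5 lb
From P_cr = π²EI/(K·L)²:  L = (1/K)·√(π²EI/P_cr) = (1/1)·√(π²×1.60×10^7×0.1358/1.843×10^5)
L = 10.8 in

L_max ≈ 10.8 in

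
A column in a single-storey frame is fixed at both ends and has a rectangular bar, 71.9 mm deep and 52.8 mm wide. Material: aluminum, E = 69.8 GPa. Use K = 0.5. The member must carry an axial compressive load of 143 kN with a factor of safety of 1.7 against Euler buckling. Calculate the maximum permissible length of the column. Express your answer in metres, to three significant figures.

Buckling occurs about the weak axis: I_min = h·b³/12 with b = 52.8 mm (the shorter side).
I_min = 71.9×52.8³/12 = 8.820×10^5 mm⁴
I = 8.820×10^-7 m⁴
Required critical load P_cr = n·P = 1.7 × 143 = 243.1 kN = 2.431×10^5 N
From P_cr = π²EI/(K·L)²:  L = (1/K)·√(π²EI/P_cr) = (1/0.5)·√(π²×6.98×10^10×8.820×10^-7/2.431×10^5)
L = 3.16 m

L_max ≈ 3.16 m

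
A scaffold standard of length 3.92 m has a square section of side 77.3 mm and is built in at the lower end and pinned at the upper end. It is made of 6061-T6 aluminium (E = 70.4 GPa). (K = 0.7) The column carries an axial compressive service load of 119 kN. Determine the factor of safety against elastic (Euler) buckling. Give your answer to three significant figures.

n ≈ 2.31

I = a⁴/12 = 77.3⁴/12 = 2.975×10^6 mm⁴
I = 2.975×10^6 mm⁴ = 2.975×10^-6 m⁴
Effective length L_e = K·L = 0.7 × 3.92 = 2.744 m
P_cr = π²EI / L_e² = π² × 70.4×10⁹ × 2.975×10^-6 / 2.744² = 2.746×10^5 N
Factor of safety n = P_cr / P = 274.56 / 119 = 2.31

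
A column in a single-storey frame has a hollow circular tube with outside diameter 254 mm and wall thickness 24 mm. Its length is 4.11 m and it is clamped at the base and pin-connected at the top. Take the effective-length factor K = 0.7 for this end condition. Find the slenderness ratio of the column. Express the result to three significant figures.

λ ≈ 35.2

Inner diameter d_i = 254 − 2×24 = 206.0 mm
I = π(d_o⁴ − d_i⁴)/64 = π(254⁴ − 206.0⁴)/64 = 1.159×10^8 mm⁴
A = 1.734×10^4 mm²;  r_min = √(I/A) = √(1.159×10^8/1.734×10^4) = 81.76 mm
L_e = K·L = 0.7 × 4.11 m = 2.877 m = 2877.0 mm
λ = L_e / r_min = 2877.0 / 81.76 = 35.2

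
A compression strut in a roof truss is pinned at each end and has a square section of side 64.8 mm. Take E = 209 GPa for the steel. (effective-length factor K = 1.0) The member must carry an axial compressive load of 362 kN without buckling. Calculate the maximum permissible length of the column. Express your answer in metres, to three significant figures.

L_max ≈ 2.89 m

I = a⁴/12 = 64.8⁴/12 = 1.469×10^6 mm⁴
I = 1.469×10^-6 m⁴
At the buckling limit P_cr = P = 3.620×10^5 N
From P_cr = π²EI/(K·L)²:  L = (1/K)·√(π²EI/P_cr) = (1/1)·√(π²×2.09×10^11×1.469×10^-6/3.620×10^5)
L = 2.89 m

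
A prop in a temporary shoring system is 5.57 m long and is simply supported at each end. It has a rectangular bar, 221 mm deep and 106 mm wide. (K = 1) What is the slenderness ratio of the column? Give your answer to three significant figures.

λ ≈ 182

Buckling occurs about the weak axis: I_min = h·b³/12 with b = 106 mm (the shorter side).
I_min = 221×106³/12 = 2.193×10^7 mm⁴
A = 2.343×10^4 mm²;  r_min = √(I/A) = √(2.193×10^7/2.343×10^4) = 30.60 mm
L_e = K·L = 1 × 5.57 m = 5.570 m = 5570.0 mm
λ = L_e / r_min = 5570.0 / 30.60 = 182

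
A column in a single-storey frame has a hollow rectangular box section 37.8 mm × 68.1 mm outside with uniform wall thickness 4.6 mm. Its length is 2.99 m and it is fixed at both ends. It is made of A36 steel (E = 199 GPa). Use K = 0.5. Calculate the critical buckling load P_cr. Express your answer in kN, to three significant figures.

Inner dimensions: h_i = 68.1 − 2×4.6 = 58.90 mm, b_i = 37.8 − 2×4.6 = 28.60 mm
Weak-axis I_min = (h_o·b_o³ − h_i·b_i³)/12 with b_o = 37.8, b_i = 28.60 mm (shorter outer/inner sides).
I_min = (68.1×37.8³ − 58.90×28.60³)/12 = 1.917×10^5 mm⁴
I = 1.917×10^5 mm⁴ = 1.917×10^-7 m⁴
Effective length L_e = K·L = 0.5 × 2.99 = 1.495 m
P_cr = π²EI / L_e² = π² × 199×10⁹ × 1.917×10^-7 / 1.495² = 1.684×10^5 N

P_cr ≈ 168 kN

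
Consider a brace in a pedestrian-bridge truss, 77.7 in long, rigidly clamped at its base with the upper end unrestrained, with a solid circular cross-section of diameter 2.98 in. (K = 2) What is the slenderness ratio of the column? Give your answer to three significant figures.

λ ≈ 209

For a solid circle r = d/4 = 2.98/4 = 0.7450 in
L_e = K·L = 2 × 77.7 = 155.4 in
λ = L_e / r_min = 155.40 / 0.7450 = 209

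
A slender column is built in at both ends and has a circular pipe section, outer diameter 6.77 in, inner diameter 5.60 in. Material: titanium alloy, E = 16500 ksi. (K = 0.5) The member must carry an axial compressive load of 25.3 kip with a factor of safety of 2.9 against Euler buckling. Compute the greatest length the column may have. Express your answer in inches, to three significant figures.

d_o = 6.77 in, d_i = 5.60 in
I = π(d_o⁴ − d_i⁴)/64 = π(6.77⁴ − 5.600⁴)/64 = 54.84 in⁴
Required critical load P_cr = n·P = 2.9 × 25.3 = 73.37 kip = 7.337×10^4 lb
From P_cr = π²EI/(K·L)²:  L = (1/K)·√(π²EI/P_cr) = (1/0.5)·√(π²×1.65×10^7×54.84/7.337×10^4)
L = 698 in

L_max ≈ 698 in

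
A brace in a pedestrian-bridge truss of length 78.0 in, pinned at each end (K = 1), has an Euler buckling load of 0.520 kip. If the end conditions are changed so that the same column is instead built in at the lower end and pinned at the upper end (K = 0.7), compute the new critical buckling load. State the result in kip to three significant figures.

P_cr ∝ 1/K², so P_cr,new = P_cr,old × (K_old/K_new)² = 0.520 × (1/0.7)²
= 0.520 × 2.041 = 1.06 kip

P_cr ≈ 1.06 kip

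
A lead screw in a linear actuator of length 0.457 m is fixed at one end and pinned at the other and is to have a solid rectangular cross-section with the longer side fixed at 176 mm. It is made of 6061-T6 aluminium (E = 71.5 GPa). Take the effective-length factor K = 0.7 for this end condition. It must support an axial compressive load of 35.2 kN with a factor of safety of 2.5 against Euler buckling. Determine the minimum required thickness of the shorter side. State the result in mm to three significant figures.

b ≈ 9.55 mm

Required P_cr = n·P = 2.5 × 35.2 = 88.00 kN
L_e = K·L = 0.7 × 0.457 = 0.3199 m
Required I = P_cr·L_e²/(π²E) = 8.800×10^4 × 0.3199² / (π² × 7.15×10^10) = 1.276×10^-8 m⁴
I_req = 1.276×10^4 mm⁴
Rectangle, weak axis: I_min = h·b³/12 with h = 176 mm fixed  ⇒  b = (12I/h)^(1/3) = 9.55 mm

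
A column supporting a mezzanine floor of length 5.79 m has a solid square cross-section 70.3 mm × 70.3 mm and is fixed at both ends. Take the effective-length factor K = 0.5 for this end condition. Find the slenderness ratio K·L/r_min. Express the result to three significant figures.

I = a⁴/12 = 70.3⁴/12 = 2.035×10^6 mm⁴
A = 4.942×10^3 mm²;  r_min = √(I/A) = √(2.035×10^6/4.942×10^3) = 20.29 mm
L_e = K·L = 0.5 × 5.79 m = 2.895 m = 2895.0 mm
λ = L_e / r_min = 2895.0 / 20.29 = 143

λ ≈ 143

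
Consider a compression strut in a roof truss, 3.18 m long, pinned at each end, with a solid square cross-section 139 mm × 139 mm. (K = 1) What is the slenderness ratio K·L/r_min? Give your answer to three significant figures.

λ ≈ 79.3

I = a⁴/12 = 139⁴/12 = 3.111×10^7 mm⁴
A = 1.932×10^4 mm²;  r_min = √(I/A) = √(3.111×10^7/1.932×10^4) = 40.13 mm
L_e = K·L = 1 × 3.18 m = 3.180 m = 3180.0 mm
λ = L_e / r_min = 3180.0 / 40.13 = 79.3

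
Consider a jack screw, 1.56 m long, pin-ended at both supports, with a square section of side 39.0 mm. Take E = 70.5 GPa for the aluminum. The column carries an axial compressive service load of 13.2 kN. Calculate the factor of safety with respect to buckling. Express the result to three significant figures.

n ≈ 4.18

I = a⁴/12 = 39.0⁴/12 = 1.928×10^5 mm⁴
I = 1.928×10^5 mm⁴ = 1.928×10^-7 m⁴
Effective length L_e = K·L = 1 × 1.56 = 1.560 m
P_cr = π²EI / L_e² = π² × 70.5×10⁹ × 1.928×10^-7 / 1.560² = 5.512×10^4 N
Factor of safety n = P_cr / P = 55.121 / 13.2 = 4.18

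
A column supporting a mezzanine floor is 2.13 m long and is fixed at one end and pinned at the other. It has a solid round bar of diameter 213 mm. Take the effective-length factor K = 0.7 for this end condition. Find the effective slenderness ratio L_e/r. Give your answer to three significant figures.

λ ≈ 28.0

For a solid circle r = d/4 = 213/4 = 53.25 mm
L_e = K·L = 0.7 × 2.13 m = 1.491 m = 1491.0 mm
λ = L_e / r_min = 1491.0 / 53.25 = 28.0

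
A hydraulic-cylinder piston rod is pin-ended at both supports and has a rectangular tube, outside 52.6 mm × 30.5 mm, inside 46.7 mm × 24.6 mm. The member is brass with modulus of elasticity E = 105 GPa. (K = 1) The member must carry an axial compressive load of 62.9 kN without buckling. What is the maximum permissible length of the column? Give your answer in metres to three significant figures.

Weak-axis I_min = (h_o·b_o³ − h_i·b_i³)/12 with b_o = 30.5, b_i = 24.60 mm (shorter outer/inner sides).
I_min = (52.6×30.5³ − 46.70×24.60³)/12 = 6.643×10^4 mm⁴
I = 6.643×10^-8 m⁴
At the buckling limit P_cr = P = 6.290×10^4 N
From P_cr = π²EI/(K·L)²:  L = (1/K)·√(π²EI/P_cr) = (1/1)·√(π²×1.05×10^11×6.643×10^-8/6.290×10^4)
L = 1.05 m

L_max ≈ 1.05 m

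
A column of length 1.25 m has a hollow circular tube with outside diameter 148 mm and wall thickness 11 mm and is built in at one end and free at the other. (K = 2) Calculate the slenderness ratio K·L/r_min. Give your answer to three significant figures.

Inner diameter d_i = 148 − 2×11 = 126.0 mm
I = π(d_o⁴ − d_i⁴)/64 = π(148⁴ − 126.0⁴)/64 = 1.118×10^7 mm⁴
A = 4.734×10^3 mm²;  r_min = √(I/A) = √(1.118×10^7/4.734×10^3) = 48.59 mm
L_e = K·L = 2 × 1.25 m = 2.500 m = 2500.0 mm
λ = L_e / r_min = 2500.0 / 48.59 = 51.4

λ ≈ 51.4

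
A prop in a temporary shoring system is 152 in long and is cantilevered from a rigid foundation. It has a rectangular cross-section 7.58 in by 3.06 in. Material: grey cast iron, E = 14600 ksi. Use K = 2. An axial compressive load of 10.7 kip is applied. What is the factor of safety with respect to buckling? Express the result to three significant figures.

Buckling occurs about the weak axis: I_min = h·b³/12 with b = 3.06 in (the shorter side).
I_min = 7.58×3.06³/12 = 18.10 in⁴
Effective length L_e = K·L = 2 × 152 = 304.0 in
P_cr = π²EI / L_e² = π² × 14600×10³ × 18.10 / 304.0² = 2.822×10^4 lb
Factor of safety n = P_cr / P = 28.220 / 10.7 = 2.64

n ≈ 2.64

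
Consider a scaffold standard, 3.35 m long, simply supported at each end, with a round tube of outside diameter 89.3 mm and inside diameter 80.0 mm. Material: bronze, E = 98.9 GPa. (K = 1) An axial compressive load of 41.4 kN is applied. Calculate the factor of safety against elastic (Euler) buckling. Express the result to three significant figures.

n ≈ 2.33

d_o = 89.3 mm, d_i = 80.0 mm
I = π(d_o⁴ − d_i⁴)/64 = π(89.3⁴ − 80.00⁴)/64 = 1.111×10^6 mm⁴
I = 1.111×10^6 mm⁴ = 1.111×10^-6 m⁴
Effective length L_e = K·L = 1 × 3.35 = 3.350 m
P_cr = π²EI / L_e² = π² × 98.9×10⁹ × 1.111×10^-6 / 3.350² = 9.663×10^4 N
Factor of safety n = P_cr / P = 96.629 / 41.4 = 2.33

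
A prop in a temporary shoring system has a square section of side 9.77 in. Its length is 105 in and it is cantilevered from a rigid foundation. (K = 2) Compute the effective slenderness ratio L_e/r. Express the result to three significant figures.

λ ≈ 74.5

For a square r = a/√12 = 9.77/√12 = 2.820 in
L_e = K·L = 2 × 105 = 210.0 in
λ = L_e / r_min = 210.00 / 2.820 = 74.5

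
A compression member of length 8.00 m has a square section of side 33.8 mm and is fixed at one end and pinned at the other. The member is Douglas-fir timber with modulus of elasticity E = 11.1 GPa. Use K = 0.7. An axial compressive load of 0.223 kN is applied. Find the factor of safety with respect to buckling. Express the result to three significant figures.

n ≈ 1.70

I = a⁴/12 = 33.8⁴/12 = 1.088×10^5 mm⁴
I = 1.088×10^5 mm⁴ = 1.088×10^-7 m⁴
Effective length L_e = K·L = 0.7 × 8.00 = 5.600 m
P_cr = π²EI / L_e² = π² × 11.1×10⁹ × 1.088×10^-7 / 5.600² = 380.0 N
Factor of safety n = P_cr / P = 0.37996 / 0.223 = 1.70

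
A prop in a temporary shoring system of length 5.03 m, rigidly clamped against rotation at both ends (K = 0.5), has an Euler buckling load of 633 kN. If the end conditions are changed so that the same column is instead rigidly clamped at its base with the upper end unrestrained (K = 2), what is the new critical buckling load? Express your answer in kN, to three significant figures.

P_cr ∝ 1/K², so P_cr,new = P_cr,old × (K_old/K_new)² = 633 × (0.5/2)²
= 633 × 0.06250 = 39.6 kN

P_cr ≈ 39.6 kN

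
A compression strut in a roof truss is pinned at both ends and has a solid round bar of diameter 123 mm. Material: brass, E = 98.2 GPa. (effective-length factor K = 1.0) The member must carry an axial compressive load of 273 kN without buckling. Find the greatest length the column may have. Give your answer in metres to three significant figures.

L_max ≈ 6.32 m

I = πd⁴/64 = π×123⁴/64 = 1.124×10^7 mm⁴
I = 1.124×10^-5 m⁴
At the buckling limit P_cr = P = 2.730×10^5 N
From P_cr = π²EI/(K·L)²:  L = (1/K)·√(π²EI/P_cr) = (1/1)·√(π²×9.82×10^10×1.124×10^-5/2.730×10^5)
L = 6.32 m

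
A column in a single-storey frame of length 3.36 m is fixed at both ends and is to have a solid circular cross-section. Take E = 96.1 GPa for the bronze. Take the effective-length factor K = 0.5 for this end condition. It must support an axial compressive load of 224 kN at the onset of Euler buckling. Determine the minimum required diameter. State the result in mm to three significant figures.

d ≈ 60.7 mm

L_e = K·L = 0.5 × 3.36 = 1.680 m
Required I = P_cr·L_e²/(π²E) = 2.240×10^5 × 1.680² / (π² × 9.61×10^10) = 6.666×10^-7 m⁴
I_req = 6.666×10^5 mm⁴
Solid circle: I = πd⁴/64  ⇒  d = (64I/π)^(1/4) = (64×6.666×10^5/π)^(1/4) = 60.7 mm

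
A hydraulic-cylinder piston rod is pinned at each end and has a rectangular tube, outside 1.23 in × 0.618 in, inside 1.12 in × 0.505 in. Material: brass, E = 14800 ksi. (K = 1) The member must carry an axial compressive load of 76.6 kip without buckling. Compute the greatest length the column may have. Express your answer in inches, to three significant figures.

L_max ≈ 4.82 in

Weak-axis I_min = (h_o·b_o³ − h_i·b_i³)/12 with b_o = 0.618, b_i = 0.5050 in (shorter outer/inner sides).
I_min = (1.23×0.618³ − 1.120×0.5050³)/12 = 1.217×10^-2 in⁴
At the buckling limit P_cr = P = 7.660×10^4 lb
From P_cr = π²EI/(K·L)²:  L = (1/K)·√(π²EI/P_cr) = (1/1)·√(π²×1.48×10^7×1.217×10^-2/7.660×10^4)
L = 4.82 in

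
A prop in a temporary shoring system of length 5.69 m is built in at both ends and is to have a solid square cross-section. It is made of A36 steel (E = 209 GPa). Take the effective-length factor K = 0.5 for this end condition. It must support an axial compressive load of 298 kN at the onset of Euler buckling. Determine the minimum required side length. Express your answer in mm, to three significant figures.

L_e = K·L = 0.5 × 5.69 = 2.845 m
Required I = P_cr·L_e²/(π²E) = 2.980×10^5 × 2.845² / (π² × 2.09×10^11) = 1.169×10^-6 m⁴
I_req = 1.169×10^6 mm⁴
Solid square: I = a⁴/12  ⇒  a = (12I)^(1/4) = (12×1.169×10^6)^(1/4) = 61.2 mm

a ≈ 61.2 mm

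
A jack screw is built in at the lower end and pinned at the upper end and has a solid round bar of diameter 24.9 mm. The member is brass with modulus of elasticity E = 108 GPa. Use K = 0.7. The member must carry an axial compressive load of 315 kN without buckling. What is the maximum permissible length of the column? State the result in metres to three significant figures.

L_max ≈ 0.361 m

I = πd⁴/64 = π×24.9⁴/64 = 1.887×10^4 mm⁴
I = 1.887×10^-8 m⁴
At the buckling limit P_cr = P = 3.150×10^5 N
From P_cr = π²EI/(K·L)²:  L = (1/K)·√(π²EI/P_cr) = (1/0.7)·√(π²×1.08×10^11×1.887×10^-8/3.150×10^5)
L = 0.361 m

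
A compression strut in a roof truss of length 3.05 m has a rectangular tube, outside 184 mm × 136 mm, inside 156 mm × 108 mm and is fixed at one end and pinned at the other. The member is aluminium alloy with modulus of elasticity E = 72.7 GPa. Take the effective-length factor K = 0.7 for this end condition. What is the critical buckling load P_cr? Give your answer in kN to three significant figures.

P_cr ≈ 3490 kN

Weak-axis I_min = (h_o·b_o³ − h_i·b_i³)/12 with b_o = 136, b_i = 108.0 mm (shorter outer/inner sides).
I_min = (184×136³ − 156.0×108.0³)/12 = 2.219×10^7 mm⁴
I = 2.219×10^7 mm⁴ = 2.219×10^-5 m⁴
Effective length L_e = K·L = 0.7 × 3.05 = 2.135 m
P_cr = π²EI / L_e² = π² × 72.7×10⁹ × 2.219×10^-5 / 2.135² = 3.494×10^6 N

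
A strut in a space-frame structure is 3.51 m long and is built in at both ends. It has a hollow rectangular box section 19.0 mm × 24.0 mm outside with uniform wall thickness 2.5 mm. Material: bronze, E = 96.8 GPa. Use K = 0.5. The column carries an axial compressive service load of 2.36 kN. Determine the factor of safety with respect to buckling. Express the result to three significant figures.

n ≈ 1.23

Inner dimensions: h_i = 24.0 − 2×2.5 = 19.00 mm, b_i = 19.0 − 2×2.5 = 14.00 mm
Weak-axis I_min = (h_o·b_o³ − h_i·b_i³)/12 with b_o = 19.0, b_i = 14.00 mm (shorter outer/inner sides).
I_min = (24.0×19.0³ − 19.00×14.00³)/12 = 9.373×10^3 mm⁴
I = 9.373×10^3 mm⁴ = 9.373×10^-9 m⁴
Effective length L_e = K·L = 0.5 × 3.51 = 1.755 m
P_cr = π²EI / L_e² = π² × 96.8×10⁹ × 9.373×10^-9 / 1.755² = 2.907×10^3 N
Factor of safety n = P_cr / P = 2.9075 / 2.36 = 1.23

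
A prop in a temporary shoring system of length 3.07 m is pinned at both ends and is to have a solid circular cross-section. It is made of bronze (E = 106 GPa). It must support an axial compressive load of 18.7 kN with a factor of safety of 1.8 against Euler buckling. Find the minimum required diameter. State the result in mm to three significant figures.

d ≈ 49.9 mm

Required P_cr = n·P = 1.8 × 18.7 = 33.66 kN
L_e = K·L = 1 × 3.07 = 3.070 m
Required I = P_cr·L_e²/(π²E) = 3.366×10^4 × 3.070² / (π² × 1.06×10^11) = 3.032×10^-7 m⁴
I_req = 3.032×10^5 mm⁴
Solid circle: I = πd⁴/64  ⇒  d = (64I/π)^(1/4) = (64×3.032×10^5/π)^(1/4) = 49.9 mm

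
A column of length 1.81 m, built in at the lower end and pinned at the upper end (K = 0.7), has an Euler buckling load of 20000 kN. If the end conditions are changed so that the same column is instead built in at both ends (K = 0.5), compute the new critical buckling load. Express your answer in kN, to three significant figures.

P_cr ≈ 39200 kN

P_cr ∝ 1/K², so P_cr,new = P_cr,old × (K_old/K_new)² = 20000 × (0.7/0.5)²
= 20000 × 1.960 = 39200 kN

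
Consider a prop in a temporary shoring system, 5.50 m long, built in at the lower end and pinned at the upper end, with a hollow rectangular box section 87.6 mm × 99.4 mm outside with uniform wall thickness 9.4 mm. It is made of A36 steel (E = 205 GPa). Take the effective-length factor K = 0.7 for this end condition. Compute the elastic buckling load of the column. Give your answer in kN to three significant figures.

P_cr ≈ 461 kN

Inner dimensions: h_i = 99.4 − 2×9.4 = 80.60 mm, b_i = 87.6 − 2×9.4 = 68.80 mm
Weak-axis I_min = (h_o·b_o³ − h_i·b_i³)/12 with b_o = 87.6, b_i = 68.80 mm (shorter outer/inner sides).
I_min = (99.4×87.6³ − 80.60×68.80³)/12 = 3.381×10^6 mm⁴
I = 3.381×10^6 mm⁴ = 3.381×10^-6 m⁴
Effective length L_e = K·L = 0.7 × 5.50 = 3.850 m
P_cr = π²EI / L_e² = π² × 205×10⁹ × 3.381×10^-6 / 3.850² = 4.615×10^5 N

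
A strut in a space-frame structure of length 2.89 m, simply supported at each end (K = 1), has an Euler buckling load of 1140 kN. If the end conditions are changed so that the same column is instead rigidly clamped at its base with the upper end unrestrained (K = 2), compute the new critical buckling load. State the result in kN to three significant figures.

P_cr ≈ 285 kN

P_cr ∝ 1/K², so P_cr,new = P_cr,old × (K_old/K_new)² = 1140 × (1/2)²
= 1140 × 0.2500 = 285 kN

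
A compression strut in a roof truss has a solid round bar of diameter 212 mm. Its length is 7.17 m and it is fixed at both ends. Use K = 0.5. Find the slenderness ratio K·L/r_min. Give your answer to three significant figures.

λ ≈ 67.6

For a solid circle r = d/4 = 212/4 = 53.00 mm
L_e = K·L = 0.5 × 7.17 m = 3.585 m = 3585.0 mm
λ = L_e / r_min = 3585.0 / 53.00 = 67.6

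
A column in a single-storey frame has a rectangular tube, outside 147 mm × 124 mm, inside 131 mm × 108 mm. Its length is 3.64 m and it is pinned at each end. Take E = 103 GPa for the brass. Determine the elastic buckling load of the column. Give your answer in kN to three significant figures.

P_cr ≈ 737 kN

Weak-axis I_min = (h_o·b_o³ − h_i·b_i³)/12 with b_o = 124, b_i = 108.0 mm (shorter outer/inner sides).
I_min = (147×124³ − 131.0×108.0³)/12 = 9.604×10^6 mm⁴
I = 9.604×10^6 mm⁴ = 9.604×10^-6 m⁴
Effective length L_e = K·L = 1 × 3.64 = 3.640 m
P_cr = π²EI / L_e² = π² × 103×10⁹ × 9.604×10^-6 / 3.640² = 7.369×10^5 N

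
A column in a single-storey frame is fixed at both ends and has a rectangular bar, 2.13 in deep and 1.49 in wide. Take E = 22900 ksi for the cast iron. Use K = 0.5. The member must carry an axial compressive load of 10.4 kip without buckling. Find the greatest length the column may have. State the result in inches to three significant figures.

Buckling occurs about the weak axis: I_min = h·b³/12 with b = 1.49 in (the shorter side).
I_min = 2.13×1.49³/12 = 0.5872 in⁴
At the buckling limit P_cr = P = 1.040×10^4 lb
From P_cr = π²EI/(K·L)²:  L = (1/K)·√(π²EI/P_cr) = (1/0.5)·√(π²×2.29×10^7×0.5872/1.040×10^4)
L = 226 in

L_max ≈ 226 in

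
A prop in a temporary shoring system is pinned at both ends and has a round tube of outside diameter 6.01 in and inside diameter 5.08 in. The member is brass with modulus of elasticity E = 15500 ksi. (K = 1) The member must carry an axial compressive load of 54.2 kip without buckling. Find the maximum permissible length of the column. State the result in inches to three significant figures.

d_o = 6.01 in, d_i = 5.08 in
I = π(d_o⁴ − d_i⁴)/64 = π(6.01⁴ − 5.080⁴)/64 = 31.35 in⁴
At the buckling limit P_cr = P = 5.420×10^4 lb
From P_cr = π²EI/(K·L)²:  L = (1/K)·√(π²EI/P_cr) = (1/1)·√(π²×1.55×10^7×31.35/5.420×10^4)
L = 297 in

L_max ≈ 297 in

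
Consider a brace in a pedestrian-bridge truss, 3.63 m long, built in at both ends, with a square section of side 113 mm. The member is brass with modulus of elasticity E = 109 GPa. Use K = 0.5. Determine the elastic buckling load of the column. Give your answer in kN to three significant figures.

I = a⁴/12 = 113⁴/12 = 1.359×10^7 mm⁴
I = 1.359×10^7 mm⁴ = 1.359×10^-5 m⁴
Effective length L_e = K·L = 0.5 × 3.63 = 1.815 m
P_cr = π²EI / L_e² = π² × 109×10⁹ × 1.359×10^-5 / 1.815² = 4.437×10^6 N

P_cr ≈ 4440 kN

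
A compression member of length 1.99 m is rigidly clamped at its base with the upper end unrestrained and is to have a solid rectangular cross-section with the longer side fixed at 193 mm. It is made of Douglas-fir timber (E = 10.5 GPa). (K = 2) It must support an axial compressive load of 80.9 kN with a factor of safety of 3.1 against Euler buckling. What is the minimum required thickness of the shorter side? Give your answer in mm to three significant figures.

b ≈ 134 mm

Required P_cr = n·P = 3.1 × 80.9 = 250.8 kN
L_e = K·L = 2 × 1.99 = 3.980 m
Required I = P_cr·L_e²/(π²E) = 2.508×10^5 × 3.980² / (π² × 1.05×10^10) = 3.833×10^-5 m⁴
I_req = 3.833×10^7 mm⁴
Rectangle, weak axis: I_min = h·b³/12 with h = 193 mm fixed  ⇒  b = (12I/h)^(1/3) = 134 mm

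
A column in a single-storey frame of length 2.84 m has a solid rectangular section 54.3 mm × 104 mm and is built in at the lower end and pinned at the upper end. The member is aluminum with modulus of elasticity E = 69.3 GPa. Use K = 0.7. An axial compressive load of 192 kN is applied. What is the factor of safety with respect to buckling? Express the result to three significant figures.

n ≈ 1.25

Buckling occurs about the weak axis: I_min = h·b³/12 with b = 54.3 mm (the shorter side).
I_min = 104×54.3³/12 = 1.388×10^6 mm⁴
I = 1.388×10^6 mm⁴ = 1.388×10^-6 m⁴
Effective length L_e = K·L = 0.7 × 2.84 = 1.988 m
P_cr = π²EI / L_e² = π² × 69.3×10⁹ × 1.388×10^-6 / 1.988² = 2.401×10^5 N
Factor of safety n = P_cr / P = 240.13 / 192 = 1.25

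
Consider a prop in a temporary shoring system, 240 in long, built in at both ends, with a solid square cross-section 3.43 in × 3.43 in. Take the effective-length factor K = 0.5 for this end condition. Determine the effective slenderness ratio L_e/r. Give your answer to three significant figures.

For a square r = a/√12 = 3.43/√12 = 0.9902 in
L_e = K·L = 0.5 × 240 = 120.0 in
λ = L_e / r_min = 120.00 / 0.9902 = 121

λ ≈ 121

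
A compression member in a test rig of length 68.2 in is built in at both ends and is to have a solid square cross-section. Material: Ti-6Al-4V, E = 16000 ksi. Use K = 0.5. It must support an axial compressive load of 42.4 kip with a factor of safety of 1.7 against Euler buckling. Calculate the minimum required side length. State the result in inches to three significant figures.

a ≈ 1.59 in

Required P_cr = n·P = 1.7 × 42.4 = 72.08 kip
L_e = K·L = 0.5 × 68.2 = 34.10 in
Required I = P_cr·L_e²/(π²E) = 7.208×10^4 × 34.10² / (π² × 1.60×10^7) = 0.5308 in⁴
Solid square: I = a⁴/12  ⇒  a = (12I)^(1/4) = (12×0.5308)^(1/4) = 1.59 in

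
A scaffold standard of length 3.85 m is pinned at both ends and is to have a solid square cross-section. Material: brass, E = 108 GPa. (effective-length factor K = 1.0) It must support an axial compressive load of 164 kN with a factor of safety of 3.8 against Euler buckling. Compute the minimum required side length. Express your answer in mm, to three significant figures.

Required P_cr = n·P = 3.8 × 164 = 623.2 kN
L_e = K·L = 1 × 3.85 = 3.850 m
Required I = P_cr·L_e²/(π²E) = 6.232×10^5 × 3.850² / (π² × 1.08×10^11) = 8.666×10^-6 m⁴
I_req = 8.666×10^6 mm⁴
Solid square: I = a⁴/12  ⇒  a = (12I)^(1/4) = (12×8.666×10^6)^(1/4) = 101 mm

a ≈ 101 mm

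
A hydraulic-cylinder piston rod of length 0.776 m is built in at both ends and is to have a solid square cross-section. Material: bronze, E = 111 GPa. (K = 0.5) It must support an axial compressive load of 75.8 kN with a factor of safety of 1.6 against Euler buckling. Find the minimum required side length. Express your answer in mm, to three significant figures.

Required P_cr = n·P = 1.6 × 75.8 = 121.3 kN
L_e = K·L = 0.5 × 0.776 = 0.3880 m
Required I = P_cr·L_e²/(π²E) = 1.213×10^5 × 0.3880² / (π² × 1.11×10^11) = 1.667×10^-8 m⁴
I_req = 1.667×10^4 mm⁴
Solid square: I = a⁴/12  ⇒  a = (12I)^(1/4) = (12×1.667×10^4)^(1/4) = 21.1 mm

a ≈ 21.1 mm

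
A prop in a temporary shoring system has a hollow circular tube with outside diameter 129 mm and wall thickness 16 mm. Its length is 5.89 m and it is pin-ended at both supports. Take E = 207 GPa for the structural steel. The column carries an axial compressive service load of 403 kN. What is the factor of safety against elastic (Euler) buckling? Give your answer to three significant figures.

Inner diameter d_i = 129 − 2×16 = 97.00 mm
I = π(d_o⁴ − d_i⁴)/64 = π(129⁴ − 97.00⁴)/64 = 9.248×10^6 mm⁴
I = 9.248×10^6 mm⁴ = 9.248×10^-6 m⁴
Effective length L_e = K·L = 1 × 5.89 = 5.890 m
P_cr = π²EI / L_e² = π² × 207×10⁹ × 9.248×10^-6 / 5.890² = 5.446×10^5 N
Factor of safety n = P_cr / P = 544.60 / 403 = 1.35

n ≈ 1.35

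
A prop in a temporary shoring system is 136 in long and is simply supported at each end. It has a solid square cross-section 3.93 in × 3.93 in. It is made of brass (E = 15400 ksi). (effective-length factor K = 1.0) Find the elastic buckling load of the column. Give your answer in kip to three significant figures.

I = a⁴/12 = 3.93⁴/12 = 19.88 in⁴
Effective length L_e = K·L = 1 × 136 = 136.0 in
P_cr = π²EI / L_e² = π² × 15400×10³ × 19.88 / 136.0² = 1.634×10^5 lb

P_cr ≈ 163 kip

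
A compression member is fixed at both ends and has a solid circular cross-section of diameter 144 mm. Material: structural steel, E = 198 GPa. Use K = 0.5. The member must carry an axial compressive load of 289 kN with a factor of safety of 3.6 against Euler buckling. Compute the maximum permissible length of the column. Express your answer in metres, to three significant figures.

I = πd⁴/64 = π×144⁴/64 = 2.111×10^7 mm⁴
I = 2.111×10^-5 m⁴
Required critical load P_cr = n·P = 3.6 × 289 = 1040 kN = 1.040×10^6 N
From P_cr = π²EI/(K·L)²:  L = (1/K)·√(π²EI/P_cr) = (1/0.5)·√(π²×1.98×10^11×2.111×10^-5/1.040×10^6)
L = 12.6 m

L_max ≈ 12.6 m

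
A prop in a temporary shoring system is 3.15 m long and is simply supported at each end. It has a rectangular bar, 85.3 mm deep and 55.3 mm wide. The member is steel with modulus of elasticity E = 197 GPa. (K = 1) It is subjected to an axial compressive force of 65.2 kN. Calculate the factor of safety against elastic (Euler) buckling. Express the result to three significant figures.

n ≈ 3.61

Buckling occurs about the weak axis: I_min = h·b³/12 with b = 55.3 mm (the shorter side).
I_min = 85.3×55.3³/12 = 1.202×10^6 mm⁴
I = 1.202×10^6 mm⁴ = 1.202×10^-6 m⁴
Effective length L_e = K·L = 1 × 3.15 = 3.150 m
P_cr = π²EI / L_e² = π² × 197×10⁹ × 1.202×10^-6 / 3.150² = 2.356×10^5 N
Factor of safety n = P_cr / P = 235.55 / 65.2 = 3.61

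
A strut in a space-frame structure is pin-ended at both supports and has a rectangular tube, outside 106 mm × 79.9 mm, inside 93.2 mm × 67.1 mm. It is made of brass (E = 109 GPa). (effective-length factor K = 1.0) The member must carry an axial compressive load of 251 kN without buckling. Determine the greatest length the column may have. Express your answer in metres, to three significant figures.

L_max ≈ 3.04 m

Weak-axis I_min = (h_o·b_o³ − h_i·b_i³)/12 with b_o = 79.9, b_i = 67.10 mm (shorter outer/inner sides).
I_min = (106×79.9³ − 93.20×67.10³)/12 = 2.159×10^6 mm⁴
I = 2.159×10^-6 m⁴
At the buckling limit P_cr = P = 2.510×10^5 N
From P_cr = π²EI/(K·L)²:  L = (1/K)·√(π²EI/P_cr) = (1/1)·√(π²×1.09×10^11×2.159×10^-6/2.510×10^5)
L = 3.04 m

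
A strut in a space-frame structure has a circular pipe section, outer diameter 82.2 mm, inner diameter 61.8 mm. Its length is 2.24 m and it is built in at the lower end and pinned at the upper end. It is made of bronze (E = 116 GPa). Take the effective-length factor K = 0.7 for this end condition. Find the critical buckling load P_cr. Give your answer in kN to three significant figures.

d_o = 82.2 mm, d_i = 61.8 mm
I = π(d_o⁴ − d_i⁴)/64 = π(82.2⁴ − 61.80⁴)/64 = 1.525×10^6 mm⁴
I = 1.525×10^6 mm⁴ = 1.525×10^-6 m⁴
Effective length L_e = K·L = 0.7 × 2.24 = 1.568 m
P_cr = π²EI / L_e² = π² × 116×10⁹ × 1.525×10^-6 / 1.568² = 7.102×10^5 N

P_cr ≈ 710 kN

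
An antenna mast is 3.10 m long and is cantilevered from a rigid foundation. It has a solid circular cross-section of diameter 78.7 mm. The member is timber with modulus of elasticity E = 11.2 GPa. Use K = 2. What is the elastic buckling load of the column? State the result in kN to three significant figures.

P_cr ≈ 5.42 kN

I = πd⁴/64 = π×78.7⁴/64 = 1.883×10^6 mm⁴
I = 1.883×10^6 mm⁴ = 1.883×10^-6 m⁴
Effective length L_e = K·L = 2 × 3.10 = 6.200 m
P_cr = π²EI / L_e² = π² × 11.2×10⁹ × 1.883×10^-6 / 6.200² = 5.415×10^3 N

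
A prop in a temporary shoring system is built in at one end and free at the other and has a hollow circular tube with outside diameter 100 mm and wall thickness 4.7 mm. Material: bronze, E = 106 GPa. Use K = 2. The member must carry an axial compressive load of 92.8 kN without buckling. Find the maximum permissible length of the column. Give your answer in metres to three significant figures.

Inner diameter d_i = 100 − 2×4.7 = 90.60 mm
I = π(d_o⁴ − d_i⁴)/64 = π(100⁴ − 90.60⁴)/64 = 1.601×10^6 mm⁴
I = 1.601×10^-6 m⁴
At the buckling limit P_cr = P = 9.280×10^4 N
From P_cr = π²EI/(K·L)²:  L = (1/K)·√(π²EI/P_cr) = (1/2)·√(π²×1.06×10^11×1.601×10^-6/9.280×10^4)
L = 2.12 m

L_max ≈ 2.12 m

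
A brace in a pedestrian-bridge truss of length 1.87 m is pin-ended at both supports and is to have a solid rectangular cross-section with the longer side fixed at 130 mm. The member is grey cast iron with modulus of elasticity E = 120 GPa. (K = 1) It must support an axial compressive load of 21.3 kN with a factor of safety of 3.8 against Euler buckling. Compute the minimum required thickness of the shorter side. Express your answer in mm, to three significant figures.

b ≈ 28.0 mm

Required P_cr = n·P = 3.8 × 21.3 = 80.94 kN
L_e = K·L = 1 × 1.87 = 1.870 m
Required I = P_cr·L_e²/(π²E) = 8.094×10^4 × 1.870² / (π² × 1.20×10^11) = 2.390×10^-7 m⁴
I_req = 2.390×10^5 mm⁴
Rectangle, weak axis: I_min = h·b³/12 with h = 130 mm fixed  ⇒  b = (12I/h)^(1/3) = 28.0 mm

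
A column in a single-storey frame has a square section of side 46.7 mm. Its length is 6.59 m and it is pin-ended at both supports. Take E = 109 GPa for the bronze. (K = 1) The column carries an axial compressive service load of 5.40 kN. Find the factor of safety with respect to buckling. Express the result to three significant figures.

n ≈ 1.82

I = a⁴/12 = 46.7⁴/12 = 3.964×10^5 mm⁴
I = 3.964×10^5 mm⁴ = 3.964×10^-7 m⁴
Effective length L_e = K·L = 1 × 6.59 = 6.590 m
P_cr = π²EI / L_e² = π² × 109×10⁹ × 3.964×10^-7 / 6.590² = 9.818×10^3 N
Factor of safety n = P_cr / P = 9.8184 / 5.40 = 1.82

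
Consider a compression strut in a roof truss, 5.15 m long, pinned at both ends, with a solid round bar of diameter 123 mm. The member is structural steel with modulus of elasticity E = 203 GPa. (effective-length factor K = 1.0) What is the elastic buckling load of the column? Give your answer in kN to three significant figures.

P_cr ≈ 849 kN

I = πd⁴/64 = π×123⁴/64 = 1.124×10^7 mm⁴
I = 1.124×10^7 mm⁴ = 1.124×10^-5 m⁴
Effective length L_e = K·L = 1 × 5.15 = 5.150 m
P_cr = π²EI / L_e² = π² × 203×10⁹ × 1.124×10^-5 / 5.150² = 8.487×10^5 N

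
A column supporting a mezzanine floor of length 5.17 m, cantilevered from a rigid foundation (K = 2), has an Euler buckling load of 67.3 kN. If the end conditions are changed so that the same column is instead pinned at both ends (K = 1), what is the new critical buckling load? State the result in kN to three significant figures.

P_cr ∝ 1/K², so P_cr,new = P_cr,old × (K_old/K_new)² = 67.3 × (2/1)²
= 67.3 × 4.000 = 269 kN

P_cr ≈ 269 kN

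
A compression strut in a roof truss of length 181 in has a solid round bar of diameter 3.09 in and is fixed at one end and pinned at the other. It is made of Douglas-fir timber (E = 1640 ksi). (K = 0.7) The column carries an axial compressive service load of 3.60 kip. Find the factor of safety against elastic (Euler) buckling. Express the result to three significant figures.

I = πd⁴/64 = π×3.09⁴/64 = 4.475 in⁴
Effective length L_e = K·L = 0.7 × 181 = 126.7 in
P_cr = π²EI / L_e² = π² × 1640×10³ × 4.475 / 126.7² = 4.512×10^3 lb
Factor of safety n = P_cr / P = 4.5123 / 3.60 = 1.25

n ≈ 1.25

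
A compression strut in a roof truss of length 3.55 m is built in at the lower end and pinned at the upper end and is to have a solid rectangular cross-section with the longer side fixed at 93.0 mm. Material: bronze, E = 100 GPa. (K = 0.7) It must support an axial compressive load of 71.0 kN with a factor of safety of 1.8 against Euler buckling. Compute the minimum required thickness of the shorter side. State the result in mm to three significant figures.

Required P_cr = n·P = 1.8 × 71.0 = 127.8 kN
L_e = K·L = 0.7 × 3.55 = 2.485 m
Required I = P_cr·L_e²/(π²E) = 1.278×10^5 × 2.485² / (π² × 1.00×10^11) = 7.996×10^-7 m⁴
I_req = 7.996×10^5 mm⁴
Rectangle, weak axis: I_min = h·b³/12 with h = 93.0 mm fixed  ⇒  b = (12I/h)^(1/3) = 46.9 mm

b ≈ 46.9 mm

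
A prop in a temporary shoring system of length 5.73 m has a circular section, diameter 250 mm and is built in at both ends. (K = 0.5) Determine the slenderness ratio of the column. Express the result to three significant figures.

For a solid circle r = d/4 = 250/4 = 62.50 mm
L_e = K·L = 0.5 × 5.73 m = 2.865 m = 2865.0 mm
λ = L_e / r_min = 2865.0 / 62.50 = 45.8

λ ≈ 45.8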